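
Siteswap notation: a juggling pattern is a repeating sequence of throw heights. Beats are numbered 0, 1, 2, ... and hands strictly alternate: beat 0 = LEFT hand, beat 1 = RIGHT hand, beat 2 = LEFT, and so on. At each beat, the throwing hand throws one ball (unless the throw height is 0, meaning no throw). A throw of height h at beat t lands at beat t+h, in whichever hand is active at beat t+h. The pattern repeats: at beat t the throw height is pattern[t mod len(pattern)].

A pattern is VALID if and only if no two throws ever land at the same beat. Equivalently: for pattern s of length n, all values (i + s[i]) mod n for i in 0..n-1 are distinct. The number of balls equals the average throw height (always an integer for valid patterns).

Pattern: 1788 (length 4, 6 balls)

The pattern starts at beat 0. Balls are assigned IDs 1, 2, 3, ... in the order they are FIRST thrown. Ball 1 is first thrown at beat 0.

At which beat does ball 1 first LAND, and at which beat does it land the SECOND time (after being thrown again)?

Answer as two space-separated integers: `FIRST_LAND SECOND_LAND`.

Answer: 1 8

Derivation:
Beat 0 (L): throw ball1 h=1 -> lands@1:R; in-air after throw: [b1@1:R]
Beat 1 (R): throw ball1 h=7 -> lands@8:L; in-air after throw: [b1@8:L]
Beat 2 (L): throw ball2 h=8 -> lands@10:L; in-air after throw: [b1@8:L b2@10:L]
Beat 3 (R): throw ball3 h=8 -> lands@11:R; in-air after throw: [b1@8:L b2@10:L b3@11:R]
Beat 4 (L): throw ball4 h=1 -> lands@5:R; in-air after throw: [b4@5:R b1@8:L b2@10:L b3@11:R]
Beat 5 (R): throw ball4 h=7 -> lands@12:L; in-air after throw: [b1@8:L b2@10:L b3@11:R b4@12:L]
Beat 6 (L): throw ball5 h=8 -> lands@14:L; in-air after throw: [b1@8:L b2@10:L b3@11:R b4@12:L b5@14:L]
Beat 7 (R): throw ball6 h=8 -> lands@15:R; in-air after throw: [b1@8:L b2@10:L b3@11:R b4@12:L b5@14:L b6@15:R]
Beat 8 (L): throw ball1 h=1 -> lands@9:R; in-air after throw: [b1@9:R b2@10:L b3@11:R b4@12:L b5@14:L b6@15:R]
Ball 1: thrown@0 h=1 -> first land @1; rethrown@1 h=7 -> second land @8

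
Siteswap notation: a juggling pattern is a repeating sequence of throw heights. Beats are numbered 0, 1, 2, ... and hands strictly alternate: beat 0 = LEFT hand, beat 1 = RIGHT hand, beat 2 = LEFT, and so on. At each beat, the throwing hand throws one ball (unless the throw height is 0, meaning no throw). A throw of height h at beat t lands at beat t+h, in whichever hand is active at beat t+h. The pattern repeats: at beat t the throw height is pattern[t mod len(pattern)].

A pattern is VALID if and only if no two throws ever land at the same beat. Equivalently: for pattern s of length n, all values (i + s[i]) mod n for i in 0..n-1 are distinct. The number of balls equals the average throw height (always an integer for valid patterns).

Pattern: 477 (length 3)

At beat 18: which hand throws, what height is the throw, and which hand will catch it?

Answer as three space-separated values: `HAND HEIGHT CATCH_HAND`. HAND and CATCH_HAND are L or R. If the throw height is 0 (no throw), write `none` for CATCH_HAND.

Beat 18: 18 mod 2 = 0, so hand = L
Throw height = pattern[18 mod 3] = pattern[0] = 4
Lands at beat 18+4=22, 22 mod 2 = 0, so catch hand = L

Answer: L 4 L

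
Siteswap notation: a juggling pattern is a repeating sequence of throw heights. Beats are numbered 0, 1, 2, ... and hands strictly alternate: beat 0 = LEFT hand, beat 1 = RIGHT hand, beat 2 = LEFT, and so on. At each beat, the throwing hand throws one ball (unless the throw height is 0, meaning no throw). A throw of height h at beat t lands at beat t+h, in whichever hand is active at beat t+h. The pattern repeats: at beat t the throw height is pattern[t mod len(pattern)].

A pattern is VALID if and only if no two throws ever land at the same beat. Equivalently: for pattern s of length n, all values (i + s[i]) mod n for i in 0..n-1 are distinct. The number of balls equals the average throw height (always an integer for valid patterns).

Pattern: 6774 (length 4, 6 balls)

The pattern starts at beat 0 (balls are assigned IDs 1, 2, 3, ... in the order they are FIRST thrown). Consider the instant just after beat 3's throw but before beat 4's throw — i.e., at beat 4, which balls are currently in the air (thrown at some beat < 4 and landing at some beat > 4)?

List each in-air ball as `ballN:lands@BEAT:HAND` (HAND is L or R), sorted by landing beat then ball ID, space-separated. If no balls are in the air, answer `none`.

Beat 0 (L): throw ball1 h=6 -> lands@6:L; in-air after throw: [b1@6:L]
Beat 1 (R): throw ball2 h=7 -> lands@8:L; in-air after throw: [b1@6:L b2@8:L]
Beat 2 (L): throw ball3 h=7 -> lands@9:R; in-air after throw: [b1@6:L b2@8:L b3@9:R]
Beat 3 (R): throw ball4 h=4 -> lands@7:R; in-air after throw: [b1@6:L b4@7:R b2@8:L b3@9:R]
Beat 4 (L): throw ball5 h=6 -> lands@10:L; in-air after throw: [b1@6:L b4@7:R b2@8:L b3@9:R b5@10:L]

Answer: ball1:lands@6:L ball4:lands@7:R ball2:lands@8:L ball3:lands@9:R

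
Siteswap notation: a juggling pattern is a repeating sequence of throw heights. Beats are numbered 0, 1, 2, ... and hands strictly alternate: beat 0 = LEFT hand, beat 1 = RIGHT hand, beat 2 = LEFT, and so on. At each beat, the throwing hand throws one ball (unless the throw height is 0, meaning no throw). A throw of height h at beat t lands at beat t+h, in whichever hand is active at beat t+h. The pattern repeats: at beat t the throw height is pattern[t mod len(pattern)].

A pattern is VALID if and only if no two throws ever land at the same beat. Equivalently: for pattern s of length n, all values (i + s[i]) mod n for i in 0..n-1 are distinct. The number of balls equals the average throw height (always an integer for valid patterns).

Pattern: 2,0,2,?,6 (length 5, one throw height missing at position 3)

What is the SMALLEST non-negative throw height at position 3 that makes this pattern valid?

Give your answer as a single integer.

i=0: (0 + 2) mod 5 = 2
i=1: (1 + 0) mod 5 = 1
i=2: (2 + 2) mod 5 = 4
i=3: s[i]=? (unknown)
i=4: (4 + 6) mod 5 = 0
Known residues: [0, 1, 2, 4]; need a permutation of 0..4, so missing residue r = 3
Need (3 + s) mod 5 = 3; smallest s = (3 - 3) mod 5 = 0

Answer: 0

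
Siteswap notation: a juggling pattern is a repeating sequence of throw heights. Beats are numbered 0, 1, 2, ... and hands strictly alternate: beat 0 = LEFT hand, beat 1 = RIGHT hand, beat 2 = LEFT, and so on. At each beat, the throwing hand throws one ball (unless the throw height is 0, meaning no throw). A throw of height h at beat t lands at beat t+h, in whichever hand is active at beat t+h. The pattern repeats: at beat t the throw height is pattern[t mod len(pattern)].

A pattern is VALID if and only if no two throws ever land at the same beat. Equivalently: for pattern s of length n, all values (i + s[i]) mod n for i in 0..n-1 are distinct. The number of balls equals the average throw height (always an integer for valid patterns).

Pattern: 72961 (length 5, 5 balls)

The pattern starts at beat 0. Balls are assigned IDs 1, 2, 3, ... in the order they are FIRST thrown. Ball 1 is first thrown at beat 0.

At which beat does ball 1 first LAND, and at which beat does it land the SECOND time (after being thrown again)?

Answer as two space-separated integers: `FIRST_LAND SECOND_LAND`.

Beat 0 (L): throw ball1 h=7 -> lands@7:R; in-air after throw: [b1@7:R]
Beat 1 (R): throw ball2 h=2 -> lands@3:R; in-air after throw: [b2@3:R b1@7:R]
Beat 2 (L): throw ball3 h=9 -> lands@11:R; in-air after throw: [b2@3:R b1@7:R b3@11:R]
Beat 3 (R): throw ball2 h=6 -> lands@9:R; in-air after throw: [b1@7:R b2@9:R b3@11:R]
Beat 4 (L): throw ball4 h=1 -> lands@5:R; in-air after throw: [b4@5:R b1@7:R b2@9:R b3@11:R]
Beat 5 (R): throw ball4 h=7 -> lands@12:L; in-air after throw: [b1@7:R b2@9:R b3@11:R b4@12:L]
Beat 6 (L): throw ball5 h=2 -> lands@8:L; in-air after throw: [b1@7:R b5@8:L b2@9:R b3@11:R b4@12:L]
Beat 7 (R): throw ball1 h=9 -> lands@16:L; in-air after throw: [b5@8:L b2@9:R b3@11:R b4@12:L b1@16:L]
Beat 8 (L): throw ball5 h=6 -> lands@14:L; in-air after throw: [b2@9:R b3@11:R b4@12:L b5@14:L b1@16:L]
Beat 9 (R): throw ball2 h=1 -> lands@10:L; in-air after throw: [b2@10:L b3@11:R b4@12:L b5@14:L b1@16:L]
Beat 10 (L): throw ball2 h=7 -> lands@17:R; in-air after throw: [b3@11:R b4@12:L b5@14:L b1@16:L b2@17:R]
Beat 11 (R): throw ball3 h=2 -> lands@13:R; in-air after throw: [b4@12:L b3@13:R b5@14:L b1@16:L b2@17:R]
Beat 12 (L): throw ball4 h=9 -> lands@21:R; in-air after throw: [b3@13:R b5@14:L b1@16:L b2@17:R b4@21:R]
Ball 1: thrown@0 h=7 -> first land @7; rethrown@7 h=9 -> second land @16

Answer: 7 16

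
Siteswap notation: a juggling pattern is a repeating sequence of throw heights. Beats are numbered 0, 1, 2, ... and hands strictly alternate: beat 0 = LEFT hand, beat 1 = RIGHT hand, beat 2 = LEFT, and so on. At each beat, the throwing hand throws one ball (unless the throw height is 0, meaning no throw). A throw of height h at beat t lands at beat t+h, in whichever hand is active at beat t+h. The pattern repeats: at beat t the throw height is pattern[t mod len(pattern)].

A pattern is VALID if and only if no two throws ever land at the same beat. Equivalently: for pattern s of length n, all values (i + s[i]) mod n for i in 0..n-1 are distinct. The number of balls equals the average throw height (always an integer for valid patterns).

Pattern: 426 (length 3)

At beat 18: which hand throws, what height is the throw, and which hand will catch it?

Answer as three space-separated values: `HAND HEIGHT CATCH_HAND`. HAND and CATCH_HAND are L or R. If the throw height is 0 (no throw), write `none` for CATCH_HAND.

Beat 18: 18 mod 2 = 0, so hand = L
Throw height = pattern[18 mod 3] = pattern[0] = 4
Lands at beat 18+4=22, 22 mod 2 = 0, so catch hand = L

Answer: L 4 L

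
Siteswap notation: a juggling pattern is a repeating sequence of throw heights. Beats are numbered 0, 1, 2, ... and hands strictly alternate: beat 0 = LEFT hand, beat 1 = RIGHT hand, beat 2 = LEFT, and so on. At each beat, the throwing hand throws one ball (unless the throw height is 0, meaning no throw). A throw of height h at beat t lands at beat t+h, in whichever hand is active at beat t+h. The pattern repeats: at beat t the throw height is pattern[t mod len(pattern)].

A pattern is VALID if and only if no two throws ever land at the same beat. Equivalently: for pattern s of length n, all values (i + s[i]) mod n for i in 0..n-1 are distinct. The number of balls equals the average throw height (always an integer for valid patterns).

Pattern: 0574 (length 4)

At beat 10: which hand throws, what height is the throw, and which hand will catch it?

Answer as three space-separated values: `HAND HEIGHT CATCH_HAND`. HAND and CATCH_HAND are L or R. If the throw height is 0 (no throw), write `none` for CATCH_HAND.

Answer: L 7 R

Derivation:
Beat 10: 10 mod 2 = 0, so hand = L
Throw height = pattern[10 mod 4] = pattern[2] = 7
Lands at beat 10+7=17, 17 mod 2 = 1, so catch hand = R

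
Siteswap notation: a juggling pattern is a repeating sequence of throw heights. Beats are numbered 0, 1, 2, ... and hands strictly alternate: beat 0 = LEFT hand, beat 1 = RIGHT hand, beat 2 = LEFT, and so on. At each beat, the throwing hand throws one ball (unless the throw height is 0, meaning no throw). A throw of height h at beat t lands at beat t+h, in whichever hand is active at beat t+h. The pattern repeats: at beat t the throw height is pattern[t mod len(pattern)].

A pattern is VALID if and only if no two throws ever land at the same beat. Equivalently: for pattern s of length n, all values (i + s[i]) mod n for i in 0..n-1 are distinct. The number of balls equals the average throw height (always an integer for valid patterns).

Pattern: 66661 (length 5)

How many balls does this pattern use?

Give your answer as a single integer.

Answer: 5

Derivation:
Pattern = [6, 6, 6, 6, 1], length n = 5
  position 0: throw height = 6, running sum = 6
  position 1: throw height = 6, running sum = 12
  position 2: throw height = 6, running sum = 18
  position 3: throw height = 6, running sum = 24
  position 4: throw height = 1, running sum = 25
Total sum = 25; balls = sum / n = 25 / 5 = 5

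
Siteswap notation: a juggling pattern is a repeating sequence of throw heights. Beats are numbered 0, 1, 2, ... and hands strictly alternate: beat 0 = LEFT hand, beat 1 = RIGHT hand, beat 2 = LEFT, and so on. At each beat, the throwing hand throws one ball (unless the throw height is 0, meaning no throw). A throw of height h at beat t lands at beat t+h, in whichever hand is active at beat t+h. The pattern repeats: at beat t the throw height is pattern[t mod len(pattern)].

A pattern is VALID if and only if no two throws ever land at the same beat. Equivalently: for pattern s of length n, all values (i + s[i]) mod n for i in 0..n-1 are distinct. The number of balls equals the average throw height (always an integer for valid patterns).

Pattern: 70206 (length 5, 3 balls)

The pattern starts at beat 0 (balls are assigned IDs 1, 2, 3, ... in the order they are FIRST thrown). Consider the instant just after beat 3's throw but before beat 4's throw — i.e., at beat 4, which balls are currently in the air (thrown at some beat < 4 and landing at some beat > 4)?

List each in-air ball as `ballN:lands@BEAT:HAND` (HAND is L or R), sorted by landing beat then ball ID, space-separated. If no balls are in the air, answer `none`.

Beat 0 (L): throw ball1 h=7 -> lands@7:R; in-air after throw: [b1@7:R]
Beat 2 (L): throw ball2 h=2 -> lands@4:L; in-air after throw: [b2@4:L b1@7:R]
Beat 4 (L): throw ball2 h=6 -> lands@10:L; in-air after throw: [b1@7:R b2@10:L]

Answer: ball1:lands@7:R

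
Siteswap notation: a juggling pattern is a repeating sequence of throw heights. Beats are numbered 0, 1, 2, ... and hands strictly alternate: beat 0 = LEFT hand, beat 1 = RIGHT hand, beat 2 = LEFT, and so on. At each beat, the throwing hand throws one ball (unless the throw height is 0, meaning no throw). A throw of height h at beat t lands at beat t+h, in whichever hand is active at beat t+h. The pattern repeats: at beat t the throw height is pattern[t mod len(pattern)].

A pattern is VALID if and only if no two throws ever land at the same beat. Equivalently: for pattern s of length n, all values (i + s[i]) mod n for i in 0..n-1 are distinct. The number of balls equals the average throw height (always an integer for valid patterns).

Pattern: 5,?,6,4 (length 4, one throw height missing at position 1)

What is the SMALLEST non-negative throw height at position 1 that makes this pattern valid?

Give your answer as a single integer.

Answer: 1

Derivation:
i=0: (0 + 5) mod 4 = 1
i=1: s[i]=? (unknown)
i=2: (2 + 6) mod 4 = 0
i=3: (3 + 4) mod 4 = 3
Known residues: [0, 1, 3]; need a permutation of 0..3, so missing residue r = 2
Need (1 + s) mod 4 = 2; smallest s = (2 - 1) mod 4 = 1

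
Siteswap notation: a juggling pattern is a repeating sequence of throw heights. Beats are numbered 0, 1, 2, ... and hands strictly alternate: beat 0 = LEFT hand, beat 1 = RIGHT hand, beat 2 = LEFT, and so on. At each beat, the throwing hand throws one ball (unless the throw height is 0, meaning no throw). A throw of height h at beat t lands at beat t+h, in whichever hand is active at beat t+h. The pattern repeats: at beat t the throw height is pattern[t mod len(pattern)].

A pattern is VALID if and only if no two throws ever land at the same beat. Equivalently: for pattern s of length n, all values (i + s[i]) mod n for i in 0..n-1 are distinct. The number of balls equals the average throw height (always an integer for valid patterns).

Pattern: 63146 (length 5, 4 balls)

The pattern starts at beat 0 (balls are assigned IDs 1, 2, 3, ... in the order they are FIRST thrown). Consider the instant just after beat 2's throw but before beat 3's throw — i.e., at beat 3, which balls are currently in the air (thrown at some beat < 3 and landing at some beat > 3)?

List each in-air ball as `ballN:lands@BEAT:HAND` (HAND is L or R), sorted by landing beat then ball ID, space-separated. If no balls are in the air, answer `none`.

Beat 0 (L): throw ball1 h=6 -> lands@6:L; in-air after throw: [b1@6:L]
Beat 1 (R): throw ball2 h=3 -> lands@4:L; in-air after throw: [b2@4:L b1@6:L]
Beat 2 (L): throw ball3 h=1 -> lands@3:R; in-air after throw: [b3@3:R b2@4:L b1@6:L]
Beat 3 (R): throw ball3 h=4 -> lands@7:R; in-air after throw: [b2@4:L b1@6:L b3@7:R]

Answer: ball2:lands@4:L ball1:lands@6:L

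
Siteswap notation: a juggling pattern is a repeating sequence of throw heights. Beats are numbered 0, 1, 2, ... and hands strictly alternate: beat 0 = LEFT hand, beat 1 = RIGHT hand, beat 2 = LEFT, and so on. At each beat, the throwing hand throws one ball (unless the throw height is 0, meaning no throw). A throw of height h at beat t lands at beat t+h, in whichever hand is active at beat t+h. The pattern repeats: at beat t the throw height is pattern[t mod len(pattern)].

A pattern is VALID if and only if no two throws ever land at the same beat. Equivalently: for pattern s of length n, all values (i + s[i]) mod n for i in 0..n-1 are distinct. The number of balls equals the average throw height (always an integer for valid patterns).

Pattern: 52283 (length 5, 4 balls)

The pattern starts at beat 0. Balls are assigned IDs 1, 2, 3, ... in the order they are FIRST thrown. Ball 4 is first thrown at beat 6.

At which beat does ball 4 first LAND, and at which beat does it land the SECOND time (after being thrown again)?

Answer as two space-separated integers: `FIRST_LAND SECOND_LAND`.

Answer: 8 16

Derivation:
Beat 0 (L): throw ball1 h=5 -> lands@5:R; in-air after throw: [b1@5:R]
Beat 1 (R): throw ball2 h=2 -> lands@3:R; in-air after throw: [b2@3:R b1@5:R]
Beat 2 (L): throw ball3 h=2 -> lands@4:L; in-air after throw: [b2@3:R b3@4:L b1@5:R]
Beat 3 (R): throw ball2 h=8 -> lands@11:R; in-air after throw: [b3@4:L b1@5:R b2@11:R]
Beat 4 (L): throw ball3 h=3 -> lands@7:R; in-air after throw: [b1@5:R b3@7:R b2@11:R]
Beat 5 (R): throw ball1 h=5 -> lands@10:L; in-air after throw: [b3@7:R b1@10:L b2@11:R]
Beat 6 (L): throw ball4 h=2 -> lands@8:L; in-air after throw: [b3@7:R b4@8:L b1@10:L b2@11:R]
Beat 7 (R): throw ball3 h=2 -> lands@9:R; in-air after throw: [b4@8:L b3@9:R b1@10:L b2@11:R]
Beat 8 (L): throw ball4 h=8 -> lands@16:L; in-air after throw: [b3@9:R b1@10:L b2@11:R b4@16:L]
Beat 9 (R): throw ball3 h=3 -> lands@12:L; in-air after throw: [b1@10:L b2@11:R b3@12:L b4@16:L]
Beat 10 (L): throw ball1 h=5 -> lands@15:R; in-air after throw: [b2@11:R b3@12:L b1@15:R b4@16:L]
Beat 11 (R): throw ball2 h=2 -> lands@13:R; in-air after throw: [b3@12:L b2@13:R b1@15:R b4@16:L]
Beat 12 (L): throw ball3 h=2 -> lands@14:L; in-air after throw: [b2@13:R b3@14:L b1@15:R b4@16:L]
Beat 13 (R): throw ball2 h=8 -> lands@21:R; in-air after throw: [b3@14:L b1@15:R b4@16:L b2@21:R]
Beat 14 (L): throw ball3 h=3 -> lands@17:R; in-air after throw: [b1@15:R b4@16:L b3@17:R b2@21:R]
Beat 15 (R): throw ball1 h=5 -> lands@20:L; in-air after throw: [b4@16:L b3@17:R b1@20:L b2@21:R]
Beat 16 (L): throw ball4 h=2 -> lands@18:L; in-air after throw: [b3@17:R b4@18:L b1@20:L b2@21:R]
Ball 4: thrown@6 h=2 -> first land @8; rethrown@8 h=8 -> second land @16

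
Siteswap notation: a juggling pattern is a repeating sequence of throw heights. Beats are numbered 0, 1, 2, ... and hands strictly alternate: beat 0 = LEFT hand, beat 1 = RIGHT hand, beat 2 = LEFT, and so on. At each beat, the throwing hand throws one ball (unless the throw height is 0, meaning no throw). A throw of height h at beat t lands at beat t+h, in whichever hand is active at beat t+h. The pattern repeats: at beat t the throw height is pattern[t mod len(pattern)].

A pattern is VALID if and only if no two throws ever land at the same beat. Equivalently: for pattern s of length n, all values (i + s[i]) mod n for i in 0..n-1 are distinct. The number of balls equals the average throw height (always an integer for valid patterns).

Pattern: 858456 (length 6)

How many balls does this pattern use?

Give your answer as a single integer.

Answer: 6

Derivation:
Pattern = [8, 5, 8, 4, 5, 6], length n = 6
  position 0: throw height = 8, running sum = 8
  position 1: throw height = 5, running sum = 13
  position 2: throw height = 8, running sum = 21
  position 3: throw height = 4, running sum = 25
  position 4: throw height = 5, running sum = 30
  position 5: throw height = 6, running sum = 36
Total sum = 36; balls = sum / n = 36 / 6 = 6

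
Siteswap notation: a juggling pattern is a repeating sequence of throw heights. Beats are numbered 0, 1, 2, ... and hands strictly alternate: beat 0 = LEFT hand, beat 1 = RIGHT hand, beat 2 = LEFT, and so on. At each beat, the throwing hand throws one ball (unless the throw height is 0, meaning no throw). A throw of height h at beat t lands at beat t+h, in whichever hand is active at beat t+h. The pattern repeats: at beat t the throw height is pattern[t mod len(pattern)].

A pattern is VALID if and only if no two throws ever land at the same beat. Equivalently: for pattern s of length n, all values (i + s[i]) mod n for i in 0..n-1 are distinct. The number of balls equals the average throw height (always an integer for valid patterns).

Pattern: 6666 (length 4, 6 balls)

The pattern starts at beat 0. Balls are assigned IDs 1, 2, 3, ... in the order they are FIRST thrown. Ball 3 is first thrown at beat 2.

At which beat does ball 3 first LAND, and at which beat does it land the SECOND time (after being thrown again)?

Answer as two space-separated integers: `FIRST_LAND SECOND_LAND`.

Answer: 8 14

Derivation:
Beat 0 (L): throw ball1 h=6 -> lands@6:L; in-air after throw: [b1@6:L]
Beat 1 (R): throw ball2 h=6 -> lands@7:R; in-air after throw: [b1@6:L b2@7:R]
Beat 2 (L): throw ball3 h=6 -> lands@8:L; in-air after throw: [b1@6:L b2@7:R b3@8:L]
Beat 3 (R): throw ball4 h=6 -> lands@9:R; in-air after throw: [b1@6:L b2@7:R b3@8:L b4@9:R]
Beat 4 (L): throw ball5 h=6 -> lands@10:L; in-air after throw: [b1@6:L b2@7:R b3@8:L b4@9:R b5@10:L]
Beat 5 (R): throw ball6 h=6 -> lands@11:R; in-air after throw: [b1@6:L b2@7:R b3@8:L b4@9:R b5@10:L b6@11:R]
Beat 6 (L): throw ball1 h=6 -> lands@12:L; in-air after throw: [b2@7:R b3@8:L b4@9:R b5@10:L b6@11:R b1@12:L]
Beat 7 (R): throw ball2 h=6 -> lands@13:R; in-air after throw: [b3@8:L b4@9:R b5@10:L b6@11:R b1@12:L b2@13:R]
Beat 8 (L): throw ball3 h=6 -> lands@14:L; in-air after throw: [b4@9:R b5@10:L b6@11:R b1@12:L b2@13:R b3@14:L]
Beat 9 (R): throw ball4 h=6 -> lands@15:R; in-air after throw: [b5@10:L b6@11:R b1@12:L b2@13:R b3@14:L b4@15:R]
Beat 10 (L): throw ball5 h=6 -> lands@16:L; in-air after throw: [b6@11:R b1@12:L b2@13:R b3@14:L b4@15:R b5@16:L]
Beat 11 (R): throw ball6 h=6 -> lands@17:R; in-air after throw: [b1@12:L b2@13:R b3@14:L b4@15:R b5@16:L b6@17:R]
Beat 12 (L): throw ball1 h=6 -> lands@18:L; in-air after throw: [b2@13:R b3@14:L b4@15:R b5@16:L b6@17:R b1@18:L]
Beat 13 (R): throw ball2 h=6 -> lands@19:R; in-air after throw: [b3@14:L b4@15:R b5@16:L b6@17:R b1@18:L b2@19:R]
Beat 14 (L): throw ball3 h=6 -> lands@20:L; in-air after throw: [b4@15:R b5@16:L b6@17:R b1@18:L b2@19:R b3@20:L]
Ball 3: thrown@2 h=6 -> first land @8; rethrown@8 h=6 -> second land @14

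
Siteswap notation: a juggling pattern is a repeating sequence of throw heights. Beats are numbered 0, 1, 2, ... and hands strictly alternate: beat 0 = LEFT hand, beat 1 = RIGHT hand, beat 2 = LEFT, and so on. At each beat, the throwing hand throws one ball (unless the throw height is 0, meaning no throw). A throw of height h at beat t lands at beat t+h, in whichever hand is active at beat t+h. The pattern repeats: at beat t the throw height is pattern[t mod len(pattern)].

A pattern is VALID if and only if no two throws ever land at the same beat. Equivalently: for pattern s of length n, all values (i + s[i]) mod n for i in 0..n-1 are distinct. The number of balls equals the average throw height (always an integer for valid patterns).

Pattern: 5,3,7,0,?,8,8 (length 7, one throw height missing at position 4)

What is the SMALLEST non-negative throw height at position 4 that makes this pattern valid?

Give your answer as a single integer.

Answer: 4

Derivation:
i=0: (0 + 5) mod 7 = 5
i=1: (1 + 3) mod 7 = 4
i=2: (2 + 7) mod 7 = 2
i=3: (3 + 0) mod 7 = 3
i=4: s[i]=? (unknown)
i=5: (5 + 8) mod 7 = 6
i=6: (6 + 8) mod 7 = 0
Known residues: [0, 2, 3, 4, 5, 6]; need a permutation of 0..6, so missing residue r = 1
Need (4 + s) mod 7 = 1; smallest s = (1 - 4) mod 7 = 4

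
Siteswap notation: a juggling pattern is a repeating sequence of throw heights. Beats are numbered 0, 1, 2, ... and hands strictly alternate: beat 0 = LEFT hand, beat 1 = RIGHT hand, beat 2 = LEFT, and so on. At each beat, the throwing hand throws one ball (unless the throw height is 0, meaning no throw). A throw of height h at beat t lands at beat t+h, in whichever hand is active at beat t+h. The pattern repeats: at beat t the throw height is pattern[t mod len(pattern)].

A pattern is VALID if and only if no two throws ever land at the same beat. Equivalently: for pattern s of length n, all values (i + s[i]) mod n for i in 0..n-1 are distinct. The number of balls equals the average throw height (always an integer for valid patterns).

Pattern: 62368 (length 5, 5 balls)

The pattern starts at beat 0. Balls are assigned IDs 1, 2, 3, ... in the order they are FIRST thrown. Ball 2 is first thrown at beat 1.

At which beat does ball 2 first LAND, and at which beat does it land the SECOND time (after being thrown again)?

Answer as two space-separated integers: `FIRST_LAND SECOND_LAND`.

Beat 0 (L): throw ball1 h=6 -> lands@6:L; in-air after throw: [b1@6:L]
Beat 1 (R): throw ball2 h=2 -> lands@3:R; in-air after throw: [b2@3:R b1@6:L]
Beat 2 (L): throw ball3 h=3 -> lands@5:R; in-air after throw: [b2@3:R b3@5:R b1@6:L]
Beat 3 (R): throw ball2 h=6 -> lands@9:R; in-air after throw: [b3@5:R b1@6:L b2@9:R]
Beat 4 (L): throw ball4 h=8 -> lands@12:L; in-air after throw: [b3@5:R b1@6:L b2@9:R b4@12:L]
Beat 5 (R): throw ball3 h=6 -> lands@11:R; in-air after throw: [b1@6:L b2@9:R b3@11:R b4@12:L]
Beat 6 (L): throw ball1 h=2 -> lands@8:L; in-air after throw: [b1@8:L b2@9:R b3@11:R b4@12:L]
Beat 7 (R): throw ball5 h=3 -> lands@10:L; in-air after throw: [b1@8:L b2@9:R b5@10:L b3@11:R b4@12:L]
Beat 8 (L): throw ball1 h=6 -> lands@14:L; in-air after throw: [b2@9:R b5@10:L b3@11:R b4@12:L b1@14:L]
Beat 9 (R): throw ball2 h=8 -> lands@17:R; in-air after throw: [b5@10:L b3@11:R b4@12:L b1@14:L b2@17:R]
Ball 2: thrown@1 h=2 -> first land @3; rethrown@3 h=6 -> second land @9

Answer: 3 9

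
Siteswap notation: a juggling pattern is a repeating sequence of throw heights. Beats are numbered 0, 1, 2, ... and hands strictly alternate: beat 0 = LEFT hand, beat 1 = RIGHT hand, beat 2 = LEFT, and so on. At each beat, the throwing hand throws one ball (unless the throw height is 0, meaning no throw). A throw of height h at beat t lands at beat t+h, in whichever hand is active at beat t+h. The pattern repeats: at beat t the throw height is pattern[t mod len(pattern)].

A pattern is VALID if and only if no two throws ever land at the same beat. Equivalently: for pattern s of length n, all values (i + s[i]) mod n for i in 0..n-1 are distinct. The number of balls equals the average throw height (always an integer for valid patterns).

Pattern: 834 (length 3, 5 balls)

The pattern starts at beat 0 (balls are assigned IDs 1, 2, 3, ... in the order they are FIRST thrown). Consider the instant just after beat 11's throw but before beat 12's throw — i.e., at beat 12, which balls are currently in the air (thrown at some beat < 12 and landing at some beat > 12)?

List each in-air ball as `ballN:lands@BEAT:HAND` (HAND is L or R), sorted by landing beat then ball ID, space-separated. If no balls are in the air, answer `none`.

Beat 0 (L): throw ball1 h=8 -> lands@8:L; in-air after throw: [b1@8:L]
Beat 1 (R): throw ball2 h=3 -> lands@4:L; in-air after throw: [b2@4:L b1@8:L]
Beat 2 (L): throw ball3 h=4 -> lands@6:L; in-air after throw: [b2@4:L b3@6:L b1@8:L]
Beat 3 (R): throw ball4 h=8 -> lands@11:R; in-air after throw: [b2@4:L b3@6:L b1@8:L b4@11:R]
Beat 4 (L): throw ball2 h=3 -> lands@7:R; in-air after throw: [b3@6:L b2@7:R b1@8:L b4@11:R]
Beat 5 (R): throw ball5 h=4 -> lands@9:R; in-air after throw: [b3@6:L b2@7:R b1@8:L b5@9:R b4@11:R]
Beat 6 (L): throw ball3 h=8 -> lands@14:L; in-air after throw: [b2@7:R b1@8:L b5@9:R b4@11:R b3@14:L]
Beat 7 (R): throw ball2 h=3 -> lands@10:L; in-air after throw: [b1@8:L b5@9:R b2@10:L b4@11:R b3@14:L]
Beat 8 (L): throw ball1 h=4 -> lands@12:L; in-air after throw: [b5@9:R b2@10:L b4@11:R b1@12:L b3@14:L]
Beat 9 (R): throw ball5 h=8 -> lands@17:R; in-air after throw: [b2@10:L b4@11:R b1@12:L b3@14:L b5@17:R]
Beat 10 (L): throw ball2 h=3 -> lands@13:R; in-air after throw: [b4@11:R b1@12:L b2@13:R b3@14:L b5@17:R]
Beat 11 (R): throw ball4 h=4 -> lands@15:R; in-air after throw: [b1@12:L b2@13:R b3@14:L b4@15:R b5@17:R]
Beat 12 (L): throw ball1 h=8 -> lands@20:L; in-air after throw: [b2@13:R b3@14:L b4@15:R b5@17:R b1@20:L]

Answer: ball2:lands@13:R ball3:lands@14:L ball4:lands@15:R ball5:lands@17:R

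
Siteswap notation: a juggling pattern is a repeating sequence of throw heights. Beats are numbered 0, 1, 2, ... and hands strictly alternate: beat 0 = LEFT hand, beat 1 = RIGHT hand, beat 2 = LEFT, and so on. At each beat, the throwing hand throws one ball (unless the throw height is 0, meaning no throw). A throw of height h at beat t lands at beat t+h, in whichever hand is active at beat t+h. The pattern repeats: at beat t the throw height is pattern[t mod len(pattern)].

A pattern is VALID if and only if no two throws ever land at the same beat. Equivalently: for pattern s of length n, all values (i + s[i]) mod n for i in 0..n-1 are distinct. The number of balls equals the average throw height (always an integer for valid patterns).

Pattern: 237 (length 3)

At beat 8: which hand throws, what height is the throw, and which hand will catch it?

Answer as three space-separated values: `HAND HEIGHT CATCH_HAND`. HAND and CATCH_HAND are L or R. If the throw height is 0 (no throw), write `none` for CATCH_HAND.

Beat 8: 8 mod 2 = 0, so hand = L
Throw height = pattern[8 mod 3] = pattern[2] = 7
Lands at beat 8+7=15, 15 mod 2 = 1, so catch hand = R

Answer: L 7 R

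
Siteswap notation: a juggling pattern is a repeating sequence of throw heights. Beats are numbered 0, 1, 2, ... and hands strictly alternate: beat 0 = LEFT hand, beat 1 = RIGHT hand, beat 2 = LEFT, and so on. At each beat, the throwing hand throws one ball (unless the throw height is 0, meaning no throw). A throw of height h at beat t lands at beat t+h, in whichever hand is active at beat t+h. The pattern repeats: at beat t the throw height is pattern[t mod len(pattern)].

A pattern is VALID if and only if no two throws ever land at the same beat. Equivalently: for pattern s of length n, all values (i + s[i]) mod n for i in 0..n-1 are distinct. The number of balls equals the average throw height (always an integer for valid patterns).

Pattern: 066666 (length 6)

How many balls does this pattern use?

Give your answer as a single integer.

Answer: 5

Derivation:
Pattern = [0, 6, 6, 6, 6, 6], length n = 6
  position 0: throw height = 0, running sum = 0
  position 1: throw height = 6, running sum = 6
  position 2: throw height = 6, running sum = 12
  position 3: throw height = 6, running sum = 18
  position 4: throw height = 6, running sum = 24
  position 5: throw height = 6, running sum = 30
Total sum = 30; balls = sum / n = 30 / 6 = 5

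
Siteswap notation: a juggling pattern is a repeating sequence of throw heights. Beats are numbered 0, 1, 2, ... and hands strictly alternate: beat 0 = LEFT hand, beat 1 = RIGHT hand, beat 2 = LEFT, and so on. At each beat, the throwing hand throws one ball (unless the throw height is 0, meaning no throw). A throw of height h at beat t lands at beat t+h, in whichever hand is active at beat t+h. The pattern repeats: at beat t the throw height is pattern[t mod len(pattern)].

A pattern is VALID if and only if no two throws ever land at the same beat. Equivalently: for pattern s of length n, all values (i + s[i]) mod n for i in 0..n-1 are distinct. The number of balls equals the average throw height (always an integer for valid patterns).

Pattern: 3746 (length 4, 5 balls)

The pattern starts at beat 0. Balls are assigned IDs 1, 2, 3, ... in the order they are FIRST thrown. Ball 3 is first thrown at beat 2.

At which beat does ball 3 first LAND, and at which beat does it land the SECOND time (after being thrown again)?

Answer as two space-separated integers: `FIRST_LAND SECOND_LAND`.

Beat 0 (L): throw ball1 h=3 -> lands@3:R; in-air after throw: [b1@3:R]
Beat 1 (R): throw ball2 h=7 -> lands@8:L; in-air after throw: [b1@3:R b2@8:L]
Beat 2 (L): throw ball3 h=4 -> lands@6:L; in-air after throw: [b1@3:R b3@6:L b2@8:L]
Beat 3 (R): throw ball1 h=6 -> lands@9:R; in-air after throw: [b3@6:L b2@8:L b1@9:R]
Beat 4 (L): throw ball4 h=3 -> lands@7:R; in-air after throw: [b3@6:L b4@7:R b2@8:L b1@9:R]
Beat 5 (R): throw ball5 h=7 -> lands@12:L; in-air after throw: [b3@6:L b4@7:R b2@8:L b1@9:R b5@12:L]
Beat 6 (L): throw ball3 h=4 -> lands@10:L; in-air after throw: [b4@7:R b2@8:L b1@9:R b3@10:L b5@12:L]
Beat 7 (R): throw ball4 h=6 -> lands@13:R; in-air after throw: [b2@8:L b1@9:R b3@10:L b5@12:L b4@13:R]
Beat 8 (L): throw ball2 h=3 -> lands@11:R; in-air after throw: [b1@9:R b3@10:L b2@11:R b5@12:L b4@13:R]
Beat 9 (R): throw ball1 h=7 -> lands@16:L; in-air after throw: [b3@10:L b2@11:R b5@12:L b4@13:R b1@16:L]
Beat 10 (L): throw ball3 h=4 -> lands@14:L; in-air after throw: [b2@11:R b5@12:L b4@13:R b3@14:L b1@16:L]
Ball 3: thrown@2 h=4 -> first land @6; rethrown@6 h=4 -> second land @10

Answer: 6 10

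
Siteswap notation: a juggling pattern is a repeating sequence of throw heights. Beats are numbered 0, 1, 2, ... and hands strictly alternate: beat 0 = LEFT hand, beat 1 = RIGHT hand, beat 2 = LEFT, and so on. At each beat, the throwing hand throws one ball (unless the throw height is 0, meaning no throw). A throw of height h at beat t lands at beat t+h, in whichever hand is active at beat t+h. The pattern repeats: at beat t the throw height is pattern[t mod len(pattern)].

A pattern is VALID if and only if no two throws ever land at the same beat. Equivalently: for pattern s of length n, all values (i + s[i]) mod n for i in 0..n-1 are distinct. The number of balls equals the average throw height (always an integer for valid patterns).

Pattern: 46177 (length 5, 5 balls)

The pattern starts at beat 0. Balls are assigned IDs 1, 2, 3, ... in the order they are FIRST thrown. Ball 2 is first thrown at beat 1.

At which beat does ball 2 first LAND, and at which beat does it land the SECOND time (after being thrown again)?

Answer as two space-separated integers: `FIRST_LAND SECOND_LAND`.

Answer: 7 8

Derivation:
Beat 0 (L): throw ball1 h=4 -> lands@4:L; in-air after throw: [b1@4:L]
Beat 1 (R): throw ball2 h=6 -> lands@7:R; in-air after throw: [b1@4:L b2@7:R]
Beat 2 (L): throw ball3 h=1 -> lands@3:R; in-air after throw: [b3@3:R b1@4:L b2@7:R]
Beat 3 (R): throw ball3 h=7 -> lands@10:L; in-air after throw: [b1@4:L b2@7:R b3@10:L]
Beat 4 (L): throw ball1 h=7 -> lands@11:R; in-air after throw: [b2@7:R b3@10:L b1@11:R]
Beat 5 (R): throw ball4 h=4 -> lands@9:R; in-air after throw: [b2@7:R b4@9:R b3@10:L b1@11:R]
Beat 6 (L): throw ball5 h=6 -> lands@12:L; in-air after throw: [b2@7:R b4@9:R b3@10:L b1@11:R b5@12:L]
Beat 7 (R): throw ball2 h=1 -> lands@8:L; in-air after throw: [b2@8:L b4@9:R b3@10:L b1@11:R b5@12:L]
Beat 8 (L): throw ball2 h=7 -> lands@15:R; in-air after throw: [b4@9:R b3@10:L b1@11:R b5@12:L b2@15:R]
Ball 2: thrown@1 h=6 -> first land @7; rethrown@7 h=1 -> second land @8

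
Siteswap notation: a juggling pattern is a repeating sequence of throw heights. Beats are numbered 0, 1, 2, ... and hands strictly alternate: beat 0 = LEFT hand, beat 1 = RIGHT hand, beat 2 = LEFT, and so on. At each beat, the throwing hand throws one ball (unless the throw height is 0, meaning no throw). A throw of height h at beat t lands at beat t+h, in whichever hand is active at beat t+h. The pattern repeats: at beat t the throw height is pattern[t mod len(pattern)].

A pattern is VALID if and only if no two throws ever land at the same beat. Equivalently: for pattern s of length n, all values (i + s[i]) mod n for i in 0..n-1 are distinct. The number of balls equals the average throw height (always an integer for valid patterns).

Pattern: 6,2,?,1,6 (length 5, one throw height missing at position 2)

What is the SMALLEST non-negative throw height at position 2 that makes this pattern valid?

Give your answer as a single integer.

Answer: 0

Derivation:
i=0: (0 + 6) mod 5 = 1
i=1: (1 + 2) mod 5 = 3
i=2: s[i]=? (unknown)
i=3: (3 + 1) mod 5 = 4
i=4: (4 + 6) mod 5 = 0
Known residues: [0, 1, 3, 4]; need a permutation of 0..4, so missing residue r = 2
Need (2 + s) mod 5 = 2; smallest s = (2 - 2) mod 5 = 0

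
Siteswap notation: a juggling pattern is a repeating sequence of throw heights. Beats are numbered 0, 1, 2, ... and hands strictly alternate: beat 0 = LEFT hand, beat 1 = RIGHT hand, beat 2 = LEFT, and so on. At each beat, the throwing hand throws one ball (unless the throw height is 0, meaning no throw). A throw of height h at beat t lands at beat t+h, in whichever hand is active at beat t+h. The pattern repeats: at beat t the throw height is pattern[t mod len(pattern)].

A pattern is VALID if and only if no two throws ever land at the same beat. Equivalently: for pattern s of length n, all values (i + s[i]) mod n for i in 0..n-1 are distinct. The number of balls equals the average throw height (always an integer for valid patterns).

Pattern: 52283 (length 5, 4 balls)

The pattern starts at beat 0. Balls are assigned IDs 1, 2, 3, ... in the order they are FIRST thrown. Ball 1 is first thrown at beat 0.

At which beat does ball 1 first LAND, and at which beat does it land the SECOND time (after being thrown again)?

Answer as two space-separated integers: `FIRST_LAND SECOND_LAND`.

Beat 0 (L): throw ball1 h=5 -> lands@5:R; in-air after throw: [b1@5:R]
Beat 1 (R): throw ball2 h=2 -> lands@3:R; in-air after throw: [b2@3:R b1@5:R]
Beat 2 (L): throw ball3 h=2 -> lands@4:L; in-air after throw: [b2@3:R b3@4:L b1@5:R]
Beat 3 (R): throw ball2 h=8 -> lands@11:R; in-air after throw: [b3@4:L b1@5:R b2@11:R]
Beat 4 (L): throw ball3 h=3 -> lands@7:R; in-air after throw: [b1@5:R b3@7:R b2@11:R]
Beat 5 (R): throw ball1 h=5 -> lands@10:L; in-air after throw: [b3@7:R b1@10:L b2@11:R]
Beat 6 (L): throw ball4 h=2 -> lands@8:L; in-air after throw: [b3@7:R b4@8:L b1@10:L b2@11:R]
Beat 7 (R): throw ball3 h=2 -> lands@9:R; in-air after throw: [b4@8:L b3@9:R b1@10:L b2@11:R]
Beat 8 (L): throw ball4 h=8 -> lands@16:L; in-air after throw: [b3@9:R b1@10:L b2@11:R b4@16:L]
Beat 9 (R): throw ball3 h=3 -> lands@12:L; in-air after throw: [b1@10:L b2@11:R b3@12:L b4@16:L]
Beat 10 (L): throw ball1 h=5 -> lands@15:R; in-air after throw: [b2@11:R b3@12:L b1@15:R b4@16:L]
Ball 1: thrown@0 h=5 -> first land @5; rethrown@5 h=5 -> second land @10

Answer: 5 10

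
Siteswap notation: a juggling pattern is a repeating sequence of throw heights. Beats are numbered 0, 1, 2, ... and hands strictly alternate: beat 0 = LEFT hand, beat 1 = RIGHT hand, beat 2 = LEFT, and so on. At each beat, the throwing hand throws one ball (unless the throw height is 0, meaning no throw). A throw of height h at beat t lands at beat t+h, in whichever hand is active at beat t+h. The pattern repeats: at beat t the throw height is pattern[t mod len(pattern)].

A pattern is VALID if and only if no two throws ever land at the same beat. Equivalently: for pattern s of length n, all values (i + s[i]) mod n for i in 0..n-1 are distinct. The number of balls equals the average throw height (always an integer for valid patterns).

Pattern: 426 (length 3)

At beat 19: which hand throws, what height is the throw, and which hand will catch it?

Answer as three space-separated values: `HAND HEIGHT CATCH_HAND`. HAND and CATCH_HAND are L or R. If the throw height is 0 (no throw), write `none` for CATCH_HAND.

Answer: R 2 R

Derivation:
Beat 19: 19 mod 2 = 1, so hand = R
Throw height = pattern[19 mod 3] = pattern[1] = 2
Lands at beat 19+2=21, 21 mod 2 = 1, so catch hand = R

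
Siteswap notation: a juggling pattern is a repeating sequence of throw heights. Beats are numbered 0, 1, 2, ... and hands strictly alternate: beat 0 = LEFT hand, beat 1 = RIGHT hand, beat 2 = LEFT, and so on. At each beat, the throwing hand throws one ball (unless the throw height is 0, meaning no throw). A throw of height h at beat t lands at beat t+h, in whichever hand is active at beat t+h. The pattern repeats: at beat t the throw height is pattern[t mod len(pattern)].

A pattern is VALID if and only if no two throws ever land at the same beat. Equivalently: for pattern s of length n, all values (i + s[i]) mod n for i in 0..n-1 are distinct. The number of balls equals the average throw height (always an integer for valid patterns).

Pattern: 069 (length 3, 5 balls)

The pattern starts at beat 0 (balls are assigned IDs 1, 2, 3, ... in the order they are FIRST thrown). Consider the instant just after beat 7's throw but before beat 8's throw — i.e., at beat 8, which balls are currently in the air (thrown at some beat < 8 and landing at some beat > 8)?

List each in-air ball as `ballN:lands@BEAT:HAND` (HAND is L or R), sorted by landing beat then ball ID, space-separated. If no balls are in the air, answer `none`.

Answer: ball3:lands@10:L ball2:lands@11:R ball1:lands@13:R ball4:lands@14:L

Derivation:
Beat 1 (R): throw ball1 h=6 -> lands@7:R; in-air after throw: [b1@7:R]
Beat 2 (L): throw ball2 h=9 -> lands@11:R; in-air after throw: [b1@7:R b2@11:R]
Beat 4 (L): throw ball3 h=6 -> lands@10:L; in-air after throw: [b1@7:R b3@10:L b2@11:R]
Beat 5 (R): throw ball4 h=9 -> lands@14:L; in-air after throw: [b1@7:R b3@10:L b2@11:R b4@14:L]
Beat 7 (R): throw ball1 h=6 -> lands@13:R; in-air after throw: [b3@10:L b2@11:R b1@13:R b4@14:L]
Beat 8 (L): throw ball5 h=9 -> lands@17:R; in-air after throw: [b3@10:L b2@11:R b1@13:R b4@14:L b5@17:R]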